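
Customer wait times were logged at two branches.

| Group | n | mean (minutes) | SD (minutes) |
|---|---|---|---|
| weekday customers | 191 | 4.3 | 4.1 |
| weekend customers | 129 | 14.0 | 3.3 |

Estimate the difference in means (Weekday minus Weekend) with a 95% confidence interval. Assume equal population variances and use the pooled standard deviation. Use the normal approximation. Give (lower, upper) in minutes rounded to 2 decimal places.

(-10.55, -8.85)

Pooled variance s_p² = [190·4.1² + 128·3.3²] / (191+129−2) = 14.4271, so s_p = 3.7983.
SE_diff = s_p·√(1/n₁ + 1/n₂) = 3.7983·√(1/191 + 1/129) = 0.4329.
z* = 1.960; margin = 1.960 × 0.4329 = 0.8485.
Difference = 4.3 − 14.0 = -9.7000.
-9.7000 ± 0.8485 → (-10.55, -8.85).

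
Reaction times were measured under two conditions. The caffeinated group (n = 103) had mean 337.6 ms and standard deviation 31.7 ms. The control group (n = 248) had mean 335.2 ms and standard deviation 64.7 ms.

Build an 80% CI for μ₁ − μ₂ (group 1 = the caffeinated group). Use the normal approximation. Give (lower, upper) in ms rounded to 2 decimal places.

SE₁ = s₁/√n₁ = 31.7/√103 = 3.1235; SE₂ = 64.7/√248 = 4.1085.
Independent samples, unequal variances: SE_diff = √(SE₁² + SE₂²) = √(9.75625225 + 16.87977225) = 5.1610.
z* = 1.282, so margin of error = 1.282 × 5.1610 = 6.6164.
Difference in means = 337.6 − 335.2 = 2.4000.
2.4000 ± 6.6164 → (-4.22, 9.02).

(-4.22, 9.02)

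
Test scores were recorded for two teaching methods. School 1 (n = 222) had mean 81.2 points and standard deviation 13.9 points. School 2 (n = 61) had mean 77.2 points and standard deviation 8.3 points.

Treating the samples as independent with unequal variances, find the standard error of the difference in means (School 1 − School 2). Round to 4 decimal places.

Per-group SEs: s₁/√n₁ = 13.9/√222 = 0.9329, s₂/√n₂ = 8.3/√61 = 1.0627.
Unpooled SE of the difference: √(0.87030241 + 1.12933129) = 1.4141.

1.4141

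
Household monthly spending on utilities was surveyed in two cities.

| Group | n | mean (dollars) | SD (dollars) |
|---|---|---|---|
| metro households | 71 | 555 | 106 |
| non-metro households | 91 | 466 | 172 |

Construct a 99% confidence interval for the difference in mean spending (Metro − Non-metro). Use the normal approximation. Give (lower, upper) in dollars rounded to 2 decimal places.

Standard errors of each mean: 106/√71 = 12.5799 and 172/√91 = 18.0305.
SE(x̄₁ − x̄₂) = √(12.5799² + 18.0305²) = 21.9853 for independent samples with unequal variances.
With z* = 2.576, the margin is 2.576 × 21.9853 = 56.6341.
x̄₁ − x̄₂ = 555 − 466 = 89.0000; the interval is 89.0000 ± 56.6341 = (32.37, 145.63).

(32.37, 145.63)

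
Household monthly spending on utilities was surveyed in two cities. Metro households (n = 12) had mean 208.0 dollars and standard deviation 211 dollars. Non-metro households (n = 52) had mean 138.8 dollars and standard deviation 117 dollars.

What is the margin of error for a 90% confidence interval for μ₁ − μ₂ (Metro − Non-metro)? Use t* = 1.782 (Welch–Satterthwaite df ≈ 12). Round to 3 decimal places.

112.327

SE₁ = s₁/√n₁ = 211/√12 = 60.9105; SE₂ = 117/√52 = 16.2250.
Independent samples, unequal variances: SE_diff = √(SE₁² + SE₂²) = √(3710.08901025 + 263.250625) = 63.0344.
t* = 1.782, so margin of error = 1.782 × 63.0344 = 112.3273.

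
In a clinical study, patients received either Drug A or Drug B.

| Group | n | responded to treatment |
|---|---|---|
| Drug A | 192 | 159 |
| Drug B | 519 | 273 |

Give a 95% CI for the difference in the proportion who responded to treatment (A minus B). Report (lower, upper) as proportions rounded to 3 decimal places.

p̂₁ = 159/192 = 0.8281 and p̂₂ = 273/519 = 0.5260.
SE₁ = √(p̂₁(1−p̂₁)/n₁) = √(0.8281·0.1719/192) = 0.02723; SE₂ = √(0.5260·0.4740/519) = 0.02192.
Independent samples: SE of the difference = √(SE₁² + SE₂²) = √(0.0007414729 + 0.0004804864) = 0.03496.
z* for 95% confidence is 1.960, so the margin of error is 1.960 × 0.03496 = 0.06852.
Point estimate p̂₁ − p̂₂ = 0.8281 − 0.5260 = 0.3021.
0.3021 ± 0.06852 → (0.234, 0.371).

(0.234, 0.371)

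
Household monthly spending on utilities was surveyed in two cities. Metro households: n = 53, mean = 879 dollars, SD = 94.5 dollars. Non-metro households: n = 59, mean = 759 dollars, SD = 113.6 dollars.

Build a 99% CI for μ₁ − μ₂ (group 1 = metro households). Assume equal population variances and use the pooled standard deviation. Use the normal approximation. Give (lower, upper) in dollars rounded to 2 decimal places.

s_p = √[((n₁−1)s₁² + (n₂−1)s₂²)/(n₁+n₂−2)] = √[(52·94.5² + 58·113.6²)/110] = 105.0048.
SE = 105.0048·√(1/53 + 1/59) = 19.8726.
With z* = 2.576, margin = 2.576 × 19.8726 = 51.1918.
x̄₁ − x̄₂ = 879 − 759 = 120.0000; interval 120.0000 ± 51.1918 = (68.81, 171.19).

(68.81, 171.19)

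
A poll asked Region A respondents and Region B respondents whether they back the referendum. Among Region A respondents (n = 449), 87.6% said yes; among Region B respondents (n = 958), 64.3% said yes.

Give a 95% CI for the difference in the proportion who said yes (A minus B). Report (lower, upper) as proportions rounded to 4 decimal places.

Each SE is √(p̂(1−p̂)/n): √(0.8760·0.1240/449) = 0.01555 and √(0.6430·0.3570/958) = 0.01548.
SE(p̂₁ − p̂₂) = √(SE₁² + SE₂²) = √(0.0002418025 + 0.0002396304) = 0.02194, since the two samples are independent.
At 95% confidence z* = 1.960; margin = 1.960 × 0.02194 = 0.04300.
The difference is 0.8760 − 0.6430 = 0.2330, so the interval is 0.2330 ± 0.04300 = (0.1900, 0.2760).

(0.1900, 0.2760)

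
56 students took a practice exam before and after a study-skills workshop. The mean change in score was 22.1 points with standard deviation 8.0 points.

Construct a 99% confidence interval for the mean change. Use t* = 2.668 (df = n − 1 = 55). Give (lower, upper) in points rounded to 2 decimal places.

(19.25, 24.95)

Paired design: SE = s_d/√n = 8.0/√56 = 1.0690.
t* = 2.668; margin of error = 2.668 × 1.0690 = 2.8521.
22.1 ± 2.8521 → (19.25, 24.95).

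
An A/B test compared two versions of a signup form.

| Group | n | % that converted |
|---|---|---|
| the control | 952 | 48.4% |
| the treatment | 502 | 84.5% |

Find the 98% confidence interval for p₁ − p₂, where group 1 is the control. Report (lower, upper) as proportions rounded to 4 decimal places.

The two standard errors are √(0.4840×0.5160/952) = 0.01620 and √(0.8450×0.1550/502) = 0.01615.
Because the samples are independent, SE_diff = √(0.01620² + 0.01615²) = 0.02287.
Using z* = 2.326 for 98%, ME = 2.326 × 0.02287 = 0.05320.
p̂₁ − p̂₂ = -0.3610; interval -0.3610 ± 0.05320 gives (-0.4142, -0.3078).

(-0.4142, -0.3078)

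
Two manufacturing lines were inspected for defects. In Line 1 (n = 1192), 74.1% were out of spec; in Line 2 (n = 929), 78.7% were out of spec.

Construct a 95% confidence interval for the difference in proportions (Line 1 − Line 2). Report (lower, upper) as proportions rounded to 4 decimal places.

(-0.0822, -0.0098)

The two standard errors are √(0.7410×0.2590/1192) = 0.01269 and √(0.7870×0.2130/929) = 0.01343.
Because the samples are independent, SE_diff = √(0.01269² + 0.01343²) = 0.01848.
Using z* = 1.960 for 95%, ME = 1.960 × 0.01848 = 0.03622.
p̂₁ − p̂₂ = -0.0460; interval -0.0460 ± 0.03622 gives (-0.0822, -0.0098).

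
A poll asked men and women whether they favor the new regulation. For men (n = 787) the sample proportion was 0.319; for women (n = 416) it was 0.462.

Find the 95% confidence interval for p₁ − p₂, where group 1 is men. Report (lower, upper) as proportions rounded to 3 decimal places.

SE₁ = √(p̂₁(1−p̂₁)/n₁) = √(0.3190·0.6810/787) = 0.01661; SE₂ = √(0.4620·0.5380/416) = 0.02444.
Independent samples: SE of the difference = √(SE₁² + SE₂²) = √(0.0002758921 + 0.0005973136) = 0.02955.
z* for 95% confidence is 1.960, so the margin of error is 1.960 × 0.02955 = 0.05792.
Point estimate p̂₁ − p̂₂ = 0.3190 − 0.4620 = -0.1430.
-0.1430 ± 0.05792 → (-0.201, -0.085).

(-0.201, -0.085)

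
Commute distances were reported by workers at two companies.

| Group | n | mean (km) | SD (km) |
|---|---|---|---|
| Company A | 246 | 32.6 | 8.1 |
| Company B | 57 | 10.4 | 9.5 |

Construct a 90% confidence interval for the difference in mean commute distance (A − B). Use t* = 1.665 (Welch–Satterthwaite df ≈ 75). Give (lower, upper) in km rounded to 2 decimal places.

(19.94, 24.46)

Per-group SEs: s₁/√n₁ = 8.1/√246 = 0.5164, s₂/√n₂ = 9.5/√57 = 1.2583.
Unpooled SE of the difference: √(0.26666896 + 1.58331889) = 1.3601.
Margin of error = t* · SE = 1.665 × 1.3601 = 2.2646.
x̄₁ − x̄₂ = 32.6 − 10.4 = 22.2000.
CI: 22.2000 ± 2.2646 = (19.94, 24.46).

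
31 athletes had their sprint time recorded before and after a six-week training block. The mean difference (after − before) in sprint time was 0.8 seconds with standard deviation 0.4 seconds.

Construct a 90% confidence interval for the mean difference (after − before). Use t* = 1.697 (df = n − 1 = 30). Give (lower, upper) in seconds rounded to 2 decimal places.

(0.68, 0.92)

This is a matched-pairs design, so SE = s_d/√n = 0.4/√31 = 0.0718.
Margin = 1.697 × 0.0718 = 0.1218; the interval is 0.8 ± 0.1218 = (0.68, 0.92).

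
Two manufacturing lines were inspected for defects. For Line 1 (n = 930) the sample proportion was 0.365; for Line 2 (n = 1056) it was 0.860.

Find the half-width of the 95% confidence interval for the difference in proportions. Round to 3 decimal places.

0.037

SE₁ = √(p̂₁(1−p̂₁)/n₁) = √(0.3650·0.6350/930) = 0.01579; SE₂ = √(0.8600·0.1400/1056) = 0.01068.
Independent samples: SE of the difference = √(SE₁² + SE₂²) = √(0.0002493241 + 0.0001140624) = 0.01906.
z* for 95% confidence is 1.960, so the margin of error is 1.960 × 0.01906 = 0.03736.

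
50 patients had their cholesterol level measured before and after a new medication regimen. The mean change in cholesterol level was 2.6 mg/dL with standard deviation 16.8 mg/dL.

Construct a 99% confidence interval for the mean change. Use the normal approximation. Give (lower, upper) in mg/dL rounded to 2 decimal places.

(-3.52, 8.72)

This is a matched-pairs design, so SE = s_d/√n = 16.8/√50 = 2.3759.
Margin = 2.576 × 2.3759 = 6.1203; the interval is 2.6 ± 6.1203 = (-3.52, 8.72).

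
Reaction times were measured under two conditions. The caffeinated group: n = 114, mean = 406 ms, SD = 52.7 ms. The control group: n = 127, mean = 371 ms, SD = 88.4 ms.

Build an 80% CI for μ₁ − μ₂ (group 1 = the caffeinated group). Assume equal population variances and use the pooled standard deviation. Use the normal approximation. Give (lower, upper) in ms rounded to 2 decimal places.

(22.81, 47.19)

s_p = √[((n₁−1)s₁² + (n₂−1)s₂²)/(n₁+n₂−2)] = √[(113·52.7² + 126·88.4²)/239] = 73.7084.
SE = 73.7084·√(1/114 + 1/127) = 9.5098.
With z* = 1.282, margin = 1.282 × 9.5098 = 12.1916.
x̄₁ − x̄₂ = 406 − 371 = 35.0000; interval 35.0000 ± 12.1916 = (22.81, 47.19).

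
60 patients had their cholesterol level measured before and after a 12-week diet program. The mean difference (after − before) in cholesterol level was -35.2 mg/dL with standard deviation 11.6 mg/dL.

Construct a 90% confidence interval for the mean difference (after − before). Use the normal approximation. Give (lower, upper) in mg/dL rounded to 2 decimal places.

(-37.66, -32.74)

This is a matched-pairs design, so SE = s_d/√n = 11.6/√60 = 1.4976.
Margin = 1.645 × 1.4976 = 2.4636; the interval is -35.2 ± 2.4636 = (-37.66, -32.74).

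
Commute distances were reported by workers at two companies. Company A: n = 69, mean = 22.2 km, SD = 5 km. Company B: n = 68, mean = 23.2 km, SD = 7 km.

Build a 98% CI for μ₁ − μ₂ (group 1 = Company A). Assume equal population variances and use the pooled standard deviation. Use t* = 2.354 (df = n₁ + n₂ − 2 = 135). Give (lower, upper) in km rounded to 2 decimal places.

s_p = √[((n₁−1)s₁² + (n₂−1)s₂²)/(n₁+n₂−2)] = √[(68·5² + 67·7²)/135] = 6.0755.
SE = 6.0755·√(1/69 + 1/68) = 1.0382.
With t* = 2.354, margin = 2.354 × 1.0382 = 2.4439.
x̄₁ − x̄₂ = 22.2 − 23.2 = -1.0000; interval -1.0000 ± 2.4439 = (-3.44, 1.44).

(-3.44, 1.44)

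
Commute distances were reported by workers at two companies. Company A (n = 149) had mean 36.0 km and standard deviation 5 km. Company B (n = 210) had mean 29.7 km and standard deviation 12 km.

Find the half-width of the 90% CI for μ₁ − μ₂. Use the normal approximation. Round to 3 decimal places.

1.520

Per-group SEs: s₁/√n₁ = 5/√149 = 0.4096, s₂/√n₂ = 12/√210 = 0.8281.
Unpooled SE of the difference: √(0.16777216 + 0.68574961) = 0.9239.
Margin of error = z* · SE = 1.645 × 0.9239 = 1.5198.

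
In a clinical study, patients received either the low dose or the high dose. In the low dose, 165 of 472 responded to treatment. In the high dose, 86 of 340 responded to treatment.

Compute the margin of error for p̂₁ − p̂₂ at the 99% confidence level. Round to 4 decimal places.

0.0830

p̂₁ = 165/472 = 0.3496 and p̂₂ = 86/340 = 0.2529.
SE₁ = √(p̂₁(1−p̂₁)/n₁) = √(0.3496·0.6504/472) = 0.02195; SE₂ = √(0.2529·0.7471/340) = 0.02357.
Independent samples: SE of the difference = √(SE₁² + SE₂²) = √(0.0004818025 + 0.0005555449) = 0.03221.
z* for 99% confidence is 2.576, so the margin of error is 2.576 × 0.03221 = 0.08297.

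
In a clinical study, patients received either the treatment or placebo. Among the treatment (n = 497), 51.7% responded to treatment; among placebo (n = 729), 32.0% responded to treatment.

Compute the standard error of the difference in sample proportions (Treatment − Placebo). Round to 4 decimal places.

0.0283

The two standard errors are √(0.5170×0.4830/497) = 0.02242 and √(0.3200×0.6800/729) = 0.01728.
Because the samples are independent, SE_diff = √(0.02242² + 0.01728²) = 0.02831.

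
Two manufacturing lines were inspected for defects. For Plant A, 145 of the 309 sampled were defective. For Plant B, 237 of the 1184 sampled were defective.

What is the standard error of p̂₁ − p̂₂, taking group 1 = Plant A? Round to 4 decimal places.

0.0307

First, p̂₁ = 145/309 = 0.4693; p̂₂ = 237/1184 = 0.2002.
The two standard errors are √(0.4693×0.5307/309) = 0.02839 and √(0.2002×0.7998/1184) = 0.01163.
Because the samples are independent, SE_diff = √(0.02839² + 0.01163²) = 0.03068.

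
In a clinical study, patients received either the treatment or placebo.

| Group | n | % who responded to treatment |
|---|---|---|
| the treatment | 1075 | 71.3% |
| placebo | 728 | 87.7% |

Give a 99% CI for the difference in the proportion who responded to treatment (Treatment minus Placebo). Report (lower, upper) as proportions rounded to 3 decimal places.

The two standard errors are √(0.7130×0.2870/1075) = 0.01380 and √(0.8770×0.1230/728) = 0.01217.
Because the samples are independent, SE_diff = √(0.01380² + 0.01217²) = 0.01840.
Using z* = 2.576 for 99%, ME = 2.576 × 0.01840 = 0.04740.
p̂₁ − p̂₂ = -0.1640; interval -0.1640 ± 0.04740 gives (-0.211, -0.117).

(-0.211, -0.117)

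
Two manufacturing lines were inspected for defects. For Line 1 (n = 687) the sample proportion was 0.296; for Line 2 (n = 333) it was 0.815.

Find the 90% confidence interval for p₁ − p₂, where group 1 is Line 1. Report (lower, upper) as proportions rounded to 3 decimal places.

(-0.564, -0.474)

SE₁ = √(p̂₁(1−p̂₁)/n₁) = √(0.2960·0.7040/687) = 0.01742; SE₂ = √(0.8150·0.1850/333) = 0.02128.
Independent samples: SE of the difference = √(SE₁² + SE₂²) = √(0.0003034564 + 0.0004528384) = 0.02750.
z* for 90% confidence is 1.645, so the margin of error is 1.645 × 0.02750 = 0.04524.
Point estimate p̂₁ − p̂₂ = 0.2960 − 0.8150 = -0.5190.
-0.5190 ± 0.04524 → (-0.564, -0.474).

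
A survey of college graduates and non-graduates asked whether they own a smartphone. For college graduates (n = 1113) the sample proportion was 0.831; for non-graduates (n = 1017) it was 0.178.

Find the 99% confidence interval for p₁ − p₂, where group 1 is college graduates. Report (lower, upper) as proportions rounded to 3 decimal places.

SE₁ = √(p̂₁(1−p̂₁)/n₁) = √(0.8310·0.1690/1113) = 0.01123; SE₂ = √(0.1780·0.8220/1017) = 0.01199.
Independent samples: SE of the difference = √(SE₁² + SE₂²) = √(0.0001261129 + 0.0001437601) = 0.01643.
z* for 99% confidence is 2.576, so the margin of error is 2.576 × 0.01643 = 0.04232.
Point estimate p̂₁ − p̂₂ = 0.8310 − 0.1780 = 0.6530.
0.6530 ± 0.04232 → (0.611, 0.695).

(0.611, 0.695)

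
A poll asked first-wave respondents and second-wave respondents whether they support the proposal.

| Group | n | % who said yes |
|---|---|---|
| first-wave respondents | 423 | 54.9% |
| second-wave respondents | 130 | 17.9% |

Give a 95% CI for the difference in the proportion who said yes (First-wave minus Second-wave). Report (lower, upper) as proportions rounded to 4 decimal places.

SE₁ = √(p̂₁(1−p̂₁)/n₁) = √(0.5490·0.4510/423) = 0.02419; SE₂ = √(0.1790·0.8210/130) = 0.03362.
Independent samples: SE of the difference = √(SE₁² + SE₂²) = √(0.0005851561 + 0.0011303044) = 0.04142.
z* for 95% confidence is 1.960, so the margin of error is 1.960 × 0.04142 = 0.08118.
Point estimate p̂₁ − p̂₂ = 0.5490 − 0.1790 = 0.3700.
0.3700 ± 0.08118 → (0.2888, 0.4512).

(0.2888, 0.4512)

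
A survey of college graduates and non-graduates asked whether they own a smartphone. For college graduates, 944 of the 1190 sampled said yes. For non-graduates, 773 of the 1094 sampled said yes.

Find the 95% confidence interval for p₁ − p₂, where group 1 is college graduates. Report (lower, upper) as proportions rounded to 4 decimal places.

First, p̂₁ = 944/1190 = 0.7933; p̂₂ = 773/1094 = 0.7066.
The two standard errors are √(0.7933×0.2067/1190) = 0.01174 and √(0.7066×0.2934/1094) = 0.01377.
Because the samples are independent, SE_diff = √(0.01174² + 0.01377²) = 0.01810.
Using z* = 1.960 for 95%, ME = 1.960 × 0.01810 = 0.03548.
p̂₁ − p̂₂ = 0.0867; interval 0.0867 ± 0.03548 gives (0.0512, 0.1222).

(0.0512, 0.1222)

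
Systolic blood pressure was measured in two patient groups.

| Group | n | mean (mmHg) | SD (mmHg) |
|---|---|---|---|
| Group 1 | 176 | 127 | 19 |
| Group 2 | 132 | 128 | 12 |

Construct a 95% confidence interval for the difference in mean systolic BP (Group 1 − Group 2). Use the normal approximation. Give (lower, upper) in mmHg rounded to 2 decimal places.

Per-group SEs: s₁/√n₁ = 19/√176 = 1.4322, s₂/√n₂ = 12/√132 = 1.0445.
Unpooled SE of the difference: √(2.05119684 + 1.09098025) = 1.7726.
Margin of error = z* · SE = 1.960 × 1.7726 = 3.4743.
x̄₁ − x̄₂ = 127 − 128 = -1.0000.
CI: -1.0000 ± 3.4743 = (-4.47, 2.47).

(-4.47, 2.47)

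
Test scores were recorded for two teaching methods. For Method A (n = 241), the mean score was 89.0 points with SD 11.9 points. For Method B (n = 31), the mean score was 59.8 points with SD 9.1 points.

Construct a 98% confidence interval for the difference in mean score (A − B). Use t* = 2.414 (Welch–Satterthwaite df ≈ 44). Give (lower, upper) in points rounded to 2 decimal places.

Per-group SEs: s₁/√n₁ = 11.9/√241 = 0.7665, s₂/√n₂ = 9.1/√31 = 1.6344.
Unpooled SE of the difference: √(0.58752225 + 2.67126336) = 1.8052.
Margin of error = t* · SE = 2.414 × 1.8052 = 4.3578.
x̄₁ − x̄₂ = 89.0 − 59.8 = 29.2000.
CI: 29.2000 ± 4.3578 = (24.84, 33.56).

(24.84, 33.56)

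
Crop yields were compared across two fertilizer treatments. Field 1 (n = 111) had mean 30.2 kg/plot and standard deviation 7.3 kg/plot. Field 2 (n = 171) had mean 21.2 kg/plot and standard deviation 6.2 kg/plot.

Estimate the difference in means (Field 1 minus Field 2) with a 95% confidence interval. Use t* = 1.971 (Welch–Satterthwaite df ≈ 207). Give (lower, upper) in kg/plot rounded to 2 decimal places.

(7.35, 10.65)

Per-group SEs: s₁/√n₁ = 7.3/√111 = 0.6929, s₂/√n₂ = 6.2/√171 = 0.4741.
Unpooled SE of the difference: √(0.48011041 + 0.22477081) = 0.8396.
Margin of error = t* · SE = 1.971 × 0.8396 = 1.6549.
x̄₁ − x̄₂ = 30.2 − 21.2 = 9.0000.
CI: 9.0000 ± 1.6549 = (7.35, 10.65).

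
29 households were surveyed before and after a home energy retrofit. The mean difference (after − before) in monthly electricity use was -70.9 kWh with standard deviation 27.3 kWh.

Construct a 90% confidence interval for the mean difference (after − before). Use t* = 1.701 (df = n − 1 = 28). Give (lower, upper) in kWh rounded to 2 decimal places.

This is a matched-pairs design, so SE = s_d/√n = 27.3/√29 = 5.0695.
Margin = 1.701 × 5.0695 = 8.6232; the interval is -70.9 ± 8.6232 = (-79.52, -62.28).

(-79.52, -62.28)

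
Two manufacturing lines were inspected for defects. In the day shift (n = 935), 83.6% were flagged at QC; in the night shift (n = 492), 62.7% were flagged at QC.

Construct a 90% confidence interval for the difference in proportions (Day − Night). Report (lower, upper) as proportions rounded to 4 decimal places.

(0.1680, 0.2500)

Each SE is √(p̂(1−p̂)/n): √(0.8360·0.1640/935) = 0.01211 and √(0.6270·0.3730/492) = 0.02180.
SE(p̂₁ − p̂₂) = √(SE₁² + SE₂²) = √(0.0001466521 + 0.00047524) = 0.02494, since the two samples are independent.
At 90% confidence z* = 1.645; margin = 1.645 × 0.02494 = 0.04103.
The difference is 0.8360 − 0.6270 = 0.2090, so the interval is 0.2090 ± 0.04103 = (0.1680, 0.2500).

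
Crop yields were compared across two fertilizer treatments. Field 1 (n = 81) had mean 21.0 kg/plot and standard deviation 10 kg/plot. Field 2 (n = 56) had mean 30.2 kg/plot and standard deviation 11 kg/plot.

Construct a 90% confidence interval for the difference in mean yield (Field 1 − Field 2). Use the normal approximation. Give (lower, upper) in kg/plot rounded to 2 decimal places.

(-12.23, -6.17)

Per-group SEs: s₁/√n₁ = 10/√81 = 1.1111, s₂/√n₂ = 11/√56 = 1.4699.
Unpooled SE of the difference: √(1.23454321 + 2.16060601) = 1.8426.
Margin of error = z* · SE = 1.645 × 1.8426 = 3.0311.
x̄₁ − x̄₂ = 21.0 − 30.2 = -9.2000.
CI: -9.2000 ± 3.0311 = (-12.23, -6.17).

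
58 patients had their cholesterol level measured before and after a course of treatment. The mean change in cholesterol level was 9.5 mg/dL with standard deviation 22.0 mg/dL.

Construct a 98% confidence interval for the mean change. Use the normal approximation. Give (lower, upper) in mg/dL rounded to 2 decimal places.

(2.78, 16.22)

This is a matched-pairs design, so SE = s_d/√n = 22.0/√58 = 2.8887.
Margin = 2.326 × 2.8887 = 6.7191; the interval is 9.5 ± 6.7191 = (2.78, 16.22).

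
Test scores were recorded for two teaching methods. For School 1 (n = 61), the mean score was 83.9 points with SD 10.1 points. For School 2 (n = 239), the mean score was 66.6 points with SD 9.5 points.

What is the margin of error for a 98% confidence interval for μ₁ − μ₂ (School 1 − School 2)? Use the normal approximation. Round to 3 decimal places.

3.330

Per-group SEs: s₁/√n₁ = 10.1/√61 = 1.2932, s₂/√n₂ = 9.5/√239 = 0.6145.
Unpooled SE of the difference: √(1.67236624 + 0.37761025) = 1.4318.
Margin of error = z* · SE = 2.326 × 1.4318 = 3.3304.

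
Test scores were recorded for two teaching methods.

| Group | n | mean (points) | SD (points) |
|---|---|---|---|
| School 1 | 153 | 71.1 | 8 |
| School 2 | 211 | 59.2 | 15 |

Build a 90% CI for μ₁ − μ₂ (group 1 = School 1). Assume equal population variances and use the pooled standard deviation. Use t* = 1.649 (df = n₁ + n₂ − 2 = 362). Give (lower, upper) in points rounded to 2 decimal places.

(9.70, 14.10)

s_p = √[((n₁−1)s₁² + (n₂−1)s₂²)/(n₁+n₂−2)] = √[(152·8² + 210·15²)/362] = 12.5458.
SE = 12.5458·√(1/153 + 1/211) = 1.3322.
With t* = 1.649, margin = 1.649 × 1.3322 = 2.1968.
x̄₁ − x̄₂ = 71.1 − 59.2 = 11.9000; interval 11.9000 ± 2.1968 = (9.70, 14.10).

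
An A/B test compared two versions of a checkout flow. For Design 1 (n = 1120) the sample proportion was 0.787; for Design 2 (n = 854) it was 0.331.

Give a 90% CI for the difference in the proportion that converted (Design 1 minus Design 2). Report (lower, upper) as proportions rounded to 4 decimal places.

(0.4227, 0.4893)

SE₁ = √(p̂₁(1−p̂₁)/n₁) = √(0.7870·0.2130/1120) = 0.01223; SE₂ = √(0.3310·0.6690/854) = 0.01610.
Independent samples: SE of the difference = √(SE₁² + SE₂²) = √(0.0001495729 + 0.00025921) = 0.02022.
z* for 90% confidence is 1.645, so the margin of error is 1.645 × 0.02022 = 0.03326.
Point estimate p̂₁ − p̂₂ = 0.7870 − 0.3310 = 0.4560.
0.4560 ± 0.03326 → (0.4227, 0.4893).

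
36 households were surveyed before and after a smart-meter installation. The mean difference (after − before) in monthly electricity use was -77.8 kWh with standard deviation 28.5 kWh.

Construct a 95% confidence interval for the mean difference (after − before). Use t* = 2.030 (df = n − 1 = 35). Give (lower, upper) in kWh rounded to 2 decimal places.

(-87.44, -68.16)

Paired design: SE = s_d/√n = 28.5/√36 = 4.7500.
t* = 2.030; margin of error = 2.030 × 4.7500 = 9.6425.
-77.8 ± 9.6425 → (-87.44, -68.16).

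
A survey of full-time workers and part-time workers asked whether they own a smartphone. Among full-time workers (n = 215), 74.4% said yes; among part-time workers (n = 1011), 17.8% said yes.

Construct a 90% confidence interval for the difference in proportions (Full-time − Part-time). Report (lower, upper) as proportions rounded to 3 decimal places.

The two standard errors are √(0.7440×0.2560/215) = 0.02976 and √(0.1780×0.8220/1011) = 0.01203.
Because the samples are independent, SE_diff = √(0.02976² + 0.01203²) = 0.03210.
Using z* = 1.645 for 90%, ME = 1.645 × 0.03210 = 0.05280.
p̂₁ − p̂₂ = 0.5660; interval 0.5660 ± 0.05280 gives (0.513, 0.619).

(0.513, 0.619)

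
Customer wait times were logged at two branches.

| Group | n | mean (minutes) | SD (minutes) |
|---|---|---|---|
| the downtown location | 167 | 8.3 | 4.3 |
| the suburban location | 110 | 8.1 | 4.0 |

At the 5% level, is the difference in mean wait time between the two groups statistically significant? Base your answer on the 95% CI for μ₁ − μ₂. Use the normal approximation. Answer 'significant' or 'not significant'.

not significant

Per-group SEs: s₁/√n₁ = 4.3/√167 = 0.3327, s₂/√n₂ = 4.0/√110 = 0.3814.
Unpooled SE of the difference: √(0.11068929 + 0.14546596) = 0.5061.
Margin of error = z* · SE = 1.960 × 0.5061 = 0.9920.
x̄₁ − x̄₂ = 8.3 − 8.1 = 0.2000.
CI: 0.2000 ± 0.9920 = (-0.7920, 1.1920).
The interval (-0.7920, 1.1920) contains 0, so the difference is not significant.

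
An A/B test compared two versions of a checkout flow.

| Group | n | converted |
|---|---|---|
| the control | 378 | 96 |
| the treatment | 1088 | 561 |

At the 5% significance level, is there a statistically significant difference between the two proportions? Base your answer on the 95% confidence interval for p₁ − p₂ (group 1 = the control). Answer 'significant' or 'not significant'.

significant

Sample proportions: 96/378 = 0.2540, 561/1088 = 0.5156.
Each SE is √(p̂(1−p̂)/n): √(0.2540·0.7460/378) = 0.02239 and √(0.5156·0.4844/1088) = 0.01515.
SE(p̂₁ − p̂₂) = √(SE₁² + SE₂²) = √(0.0005013121 + 0.0002295225) = 0.02703, since the two samples are independent.
At 95% confidence z* = 1.960; margin = 1.960 × 0.02703 = 0.05298.
The difference is 0.2540 − 0.5156 = -0.2616, so the interval is -0.2616 ± 0.05298 = (-0.31458, -0.20862).
The interval (-0.31458, -0.20862) does not contain 0, so the difference is significant.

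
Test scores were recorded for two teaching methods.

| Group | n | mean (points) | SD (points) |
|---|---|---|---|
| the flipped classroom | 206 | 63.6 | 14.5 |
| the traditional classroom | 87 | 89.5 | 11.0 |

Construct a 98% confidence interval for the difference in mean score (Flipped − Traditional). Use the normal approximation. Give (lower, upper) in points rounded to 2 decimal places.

SE₁ = s₁/√n₁ = 14.5/√206 = 1.0103; SE₂ = 11.0/√87 = 1.1793.
Independent samples, unequal variances: SE_diff = √(SE₁² + SE₂²) = √(1.02070609 + 1.39074849) = 1.5529.
z* = 2.326, so margin of error = 2.326 × 1.5529 = 3.6120.
Difference in means = 63.6 − 89.5 = -25.9000.
-25.9000 ± 3.6120 → (-29.51, -22.29).

(-29.51, -22.29)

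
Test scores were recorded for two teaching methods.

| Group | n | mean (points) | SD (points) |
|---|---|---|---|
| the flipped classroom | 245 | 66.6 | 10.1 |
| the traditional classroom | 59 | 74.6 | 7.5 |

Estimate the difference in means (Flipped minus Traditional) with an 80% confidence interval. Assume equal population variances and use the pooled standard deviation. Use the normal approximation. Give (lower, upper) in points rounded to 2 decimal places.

s_p = √[((n₁−1)s₁² + (n₂−1)s₂²)/(n₁+n₂−2)] = √[(244·10.1² + 58·7.5²)/302] = 9.6551.
SE = 9.6551·√(1/245 + 1/59) = 1.4002.
With z* = 1.282, margin = 1.282 × 1.4002 = 1.7951.
x̄₁ − x̄₂ = 66.6 − 74.6 = -8.0000; interval -8.0000 ± 1.7951 = (-9.80, -6.20).

(-9.80, -6.20)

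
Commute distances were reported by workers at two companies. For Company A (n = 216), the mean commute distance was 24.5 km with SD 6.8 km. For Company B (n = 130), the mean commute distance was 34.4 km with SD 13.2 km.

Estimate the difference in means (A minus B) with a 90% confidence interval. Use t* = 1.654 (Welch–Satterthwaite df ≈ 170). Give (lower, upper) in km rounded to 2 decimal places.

(-11.96, -7.84)

SE₁ = s₁/√n₁ = 6.8/√216 = 0.4627; SE₂ = 13.2/√130 = 1.1577.
Independent samples, unequal variances: SE_diff = √(SE₁² + SE₂²) = √(0.21409129 + 1.34026929) = 1.2467.
t* = 1.654, so margin of error = 1.654 × 1.2467 = 2.0620.
Difference in means = 24.5 − 34.4 = -9.9000.
-9.9000 ± 2.0620 → (-11.96, -7.84).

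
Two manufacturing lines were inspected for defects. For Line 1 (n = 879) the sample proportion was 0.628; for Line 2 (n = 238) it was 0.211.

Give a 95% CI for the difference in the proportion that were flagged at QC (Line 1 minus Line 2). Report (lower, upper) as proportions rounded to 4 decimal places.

(0.3561, 0.4779)

Each SE is √(p̂(1−p̂)/n): √(0.6280·0.3720/879) = 0.01630 and √(0.2110·0.7890/238) = 0.02645.
SE(p̂₁ − p̂₂) = √(SE₁² + SE₂²) = √(0.00026569 + 0.0006996025) = 0.03107, since the two samples are independent.
At 95% confidence z* = 1.960; margin = 1.960 × 0.03107 = 0.06090.
The difference is 0.6280 − 0.2110 = 0.4170, so the interval is 0.4170 ± 0.06090 = (0.3561, 0.4779).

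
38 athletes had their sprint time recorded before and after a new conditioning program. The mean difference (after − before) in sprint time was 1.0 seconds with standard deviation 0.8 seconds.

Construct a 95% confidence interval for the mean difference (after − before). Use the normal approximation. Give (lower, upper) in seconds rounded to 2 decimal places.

(0.75, 1.25)

This is a matched-pairs design, so SE = s_d/√n = 0.8/√38 = 0.1298.
Margin = 1.960 × 0.1298 = 0.2544; the interval is 1.0 ± 0.2544 = (0.75, 1.25).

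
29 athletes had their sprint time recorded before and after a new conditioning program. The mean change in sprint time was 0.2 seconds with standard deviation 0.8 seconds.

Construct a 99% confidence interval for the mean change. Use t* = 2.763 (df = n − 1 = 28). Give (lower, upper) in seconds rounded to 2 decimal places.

Paired design: SE = s_d/√n = 0.8/√29 = 0.1486.
t* = 2.763; margin of error = 2.763 × 0.1486 = 0.4106.
0.2 ± 0.4106 → (-0.21, 0.61).

(-0.21, 0.61)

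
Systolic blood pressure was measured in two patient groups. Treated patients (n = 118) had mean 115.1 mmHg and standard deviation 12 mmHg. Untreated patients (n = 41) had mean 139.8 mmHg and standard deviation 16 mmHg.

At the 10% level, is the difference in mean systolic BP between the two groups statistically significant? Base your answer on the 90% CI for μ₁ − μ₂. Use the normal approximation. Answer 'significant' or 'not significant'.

significant

SE₁ = s₁/√n₁ = 12/√118 = 1.1047; SE₂ = 16/√41 = 2.4988.
Independent samples, unequal variances: SE_diff = √(SE₁² + SE₂²) = √(1.22036209 + 6.24400144) = 2.7321.
z* = 1.645, so margin of error = 1.645 × 2.7321 = 4.4943.
Difference in means = 115.1 − 139.8 = -24.7000.
-24.7000 ± 4.4943 → (-29.1943, -20.2057).
The interval (-29.1943, -20.2057) does not contain 0, so the difference is significant.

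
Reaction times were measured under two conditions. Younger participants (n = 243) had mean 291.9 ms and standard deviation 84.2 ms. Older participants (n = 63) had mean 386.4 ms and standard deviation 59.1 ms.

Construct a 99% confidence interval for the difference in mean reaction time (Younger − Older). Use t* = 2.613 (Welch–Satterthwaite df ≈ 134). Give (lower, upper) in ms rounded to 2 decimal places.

Per-group SEs: s₁/√n₁ = 84.2/√243 = 5.4014, s₂/√n₂ = 59.1/√63 = 7.4459.
Unpooled SE of the difference: √(29.17512196 + 55.44142681) = 9.1987.
Margin of error = t* · SE = 2.613 × 9.1987 = 24.0362.
x̄₁ − x̄₂ = 291.9 − 386.4 = -94.5000.
CI: -94.5000 ± 24.0362 = (-118.54, -70.46).

(-118.54, -70.46)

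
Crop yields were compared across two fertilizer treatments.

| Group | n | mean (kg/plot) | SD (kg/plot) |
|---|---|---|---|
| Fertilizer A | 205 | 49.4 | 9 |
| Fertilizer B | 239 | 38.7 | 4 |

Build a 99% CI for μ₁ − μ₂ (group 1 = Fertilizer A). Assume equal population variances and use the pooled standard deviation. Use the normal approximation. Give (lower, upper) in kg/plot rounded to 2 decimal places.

Pooled variance s_p² = [204·9² + 238·4²] / (205+239−2) = 46.0000, so s_p = 6.7823.
SE_diff = s_p·√(1/n₁ + 1/n₂) = 6.7823·√(1/205 + 1/239) = 0.6456.
z* = 2.576; margin = 2.576 × 0.6456 = 1.6631.
Difference = 49.4 − 38.7 = 10.7000.
10.7000 ± 1.6631 → (9.04, 12.36).

(9.04, 12.36)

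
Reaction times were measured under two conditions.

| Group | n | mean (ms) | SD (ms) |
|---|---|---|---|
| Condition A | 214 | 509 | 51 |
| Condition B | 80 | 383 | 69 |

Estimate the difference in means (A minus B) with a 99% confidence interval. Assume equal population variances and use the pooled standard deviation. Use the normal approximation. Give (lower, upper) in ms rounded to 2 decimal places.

(106.95, 145.05)

s_p = √[((n₁−1)s₁² + (n₂−1)s₂²)/(n₁+n₂−2)] = √[(213·51² + 79·69²)/292] = 56.4392.
SE = 56.4392·√(1/214 + 1/80) = 7.3961.
With z* = 2.576, margin = 2.576 × 7.3961 = 19.0524.
x̄₁ − x̄₂ = 509 − 383 = 126.0000; interval 126.0000 ± 19.0524 = (106.95, 145.05).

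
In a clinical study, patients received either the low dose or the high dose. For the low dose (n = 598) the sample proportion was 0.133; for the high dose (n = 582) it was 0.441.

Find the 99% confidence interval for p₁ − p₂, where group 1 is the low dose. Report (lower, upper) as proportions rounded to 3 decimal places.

SE₁ = √(p̂₁(1−p̂₁)/n₁) = √(0.1330·0.8670/598) = 0.01389; SE₂ = √(0.4410·0.5590/582) = 0.02058.
Independent samples: SE of the difference = √(SE₁² + SE₂²) = √(0.0001929321 + 0.0004235364) = 0.02483.
z* for 99% confidence is 2.576, so the margin of error is 2.576 × 0.02483 = 0.06396.
Point estimate p̂₁ − p̂₂ = 0.1330 − 0.4410 = -0.3080.
-0.3080 ± 0.06396 → (-0.372, -0.244).

(-0.372, -0.244)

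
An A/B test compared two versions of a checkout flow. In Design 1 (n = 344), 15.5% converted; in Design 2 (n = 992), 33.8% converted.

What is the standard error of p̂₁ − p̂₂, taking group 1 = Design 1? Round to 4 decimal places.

The two standard errors are √(0.1550×0.8450/344) = 0.01951 and √(0.3380×0.6620/992) = 0.01502.
Because the samples are independent, SE_diff = √(0.01951² + 0.01502²) = 0.02462.

0.0246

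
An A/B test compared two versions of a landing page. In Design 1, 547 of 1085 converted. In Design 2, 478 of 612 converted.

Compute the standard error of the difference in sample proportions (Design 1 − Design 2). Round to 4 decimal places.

0.0226

First, p̂₁ = 547/1085 = 0.5041; p̂₂ = 478/612 = 0.7810.
The two standard errors are √(0.5041×0.4959/1085) = 0.01518 and √(0.7810×0.2190/612) = 0.01672.
Because the samples are independent, SE_diff = √(0.01518² + 0.01672²) = 0.02258.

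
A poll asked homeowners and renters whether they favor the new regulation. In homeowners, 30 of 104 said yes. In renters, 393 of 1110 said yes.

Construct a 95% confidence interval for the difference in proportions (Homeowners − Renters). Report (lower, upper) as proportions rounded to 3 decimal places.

(-0.157, 0.026)

First, p̂₁ = 30/104 = 0.2885; p̂₂ = 393/1110 = 0.3541.
The two standard errors are √(0.2885×0.7115/104) = 0.04443 and √(0.3541×0.6459/1110) = 0.01435.
Because the samples are independent, SE_diff = √(0.04443² + 0.01435²) = 0.04669.
Using z* = 1.960 for 95%, ME = 1.960 × 0.04669 = 0.09151.
p̂₁ − p̂₂ = -0.0656; interval -0.0656 ± 0.09151 gives (-0.157, 0.026).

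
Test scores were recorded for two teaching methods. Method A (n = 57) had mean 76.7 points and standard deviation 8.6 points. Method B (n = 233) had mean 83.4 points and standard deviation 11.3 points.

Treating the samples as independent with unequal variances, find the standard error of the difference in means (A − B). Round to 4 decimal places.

SE₁ = s₁/√n₁ = 8.6/√57 = 1.1391; SE₂ = 11.3/√233 = 0.7403.
Independent samples, unequal variances: SE_diff = √(SE₁² + SE₂²) = √(1.29754881 + 0.54804409) = 1.3585.

1.3585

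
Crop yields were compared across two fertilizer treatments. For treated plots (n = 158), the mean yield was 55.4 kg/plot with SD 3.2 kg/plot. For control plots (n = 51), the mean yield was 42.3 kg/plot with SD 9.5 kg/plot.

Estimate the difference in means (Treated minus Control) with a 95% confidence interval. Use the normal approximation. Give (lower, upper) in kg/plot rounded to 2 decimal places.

(10.45, 15.75)

SE₁ = s₁/√n₁ = 3.2/√158 = 0.2546; SE₂ = 9.5/√51 = 1.3303.
Independent samples, unequal variances: SE_diff = √(SE₁² + SE₂²) = √(0.06482116 + 1.76969809) = 1.3544.
z* = 1.960, so margin of error = 1.960 × 1.3544 = 2.6546.
Difference in means = 55.4 − 42.3 = 13.1000.
13.1000 ± 2.6546 → (10.45, 15.75).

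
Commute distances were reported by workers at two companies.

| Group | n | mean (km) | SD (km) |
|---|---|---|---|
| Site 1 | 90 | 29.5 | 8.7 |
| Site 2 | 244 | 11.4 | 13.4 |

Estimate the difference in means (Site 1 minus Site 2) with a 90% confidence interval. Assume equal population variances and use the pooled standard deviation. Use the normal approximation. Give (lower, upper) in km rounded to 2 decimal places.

(15.60, 20.60)

Pooled variance s_p² = [89·8.7² + 243·13.4²] / (90+244−2) = 151.7153, so s_p = 12.3173.
SE_diff = s_p·√(1/n₁ + 1/n₂) = 12.3173·√(1/90 + 1/244) = 1.5191.
z* = 1.645; margin = 1.645 × 1.5191 = 2.4989.
Difference = 29.5 − 11.4 = 18.1000.
18.1000 ± 2.4989 → (15.60, 20.60).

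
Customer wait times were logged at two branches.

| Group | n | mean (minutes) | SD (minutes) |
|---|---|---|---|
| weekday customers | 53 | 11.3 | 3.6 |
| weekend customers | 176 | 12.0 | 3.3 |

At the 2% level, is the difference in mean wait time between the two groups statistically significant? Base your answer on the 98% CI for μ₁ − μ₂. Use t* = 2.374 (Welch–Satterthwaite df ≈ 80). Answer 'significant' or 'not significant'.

not significant

SE₁ = s₁/√n₁ = 3.6/√53 = 0.4945; SE₂ = 3.3/√176 = 0.2487.
Independent samples, unequal variances: SE_diff = √(SE₁² + SE₂²) = √(0.24453025 + 0.06185169) = 0.5535.
t* = 2.374, so margin of error = 2.374 × 0.5535 = 1.3140.
Difference in means = 11.3 − 12.0 = -0.7000.
-0.7000 ± 1.3140 → (-2.0140, 0.6140).
The interval (-2.0140, 0.6140) contains 0, so the difference is not significant.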